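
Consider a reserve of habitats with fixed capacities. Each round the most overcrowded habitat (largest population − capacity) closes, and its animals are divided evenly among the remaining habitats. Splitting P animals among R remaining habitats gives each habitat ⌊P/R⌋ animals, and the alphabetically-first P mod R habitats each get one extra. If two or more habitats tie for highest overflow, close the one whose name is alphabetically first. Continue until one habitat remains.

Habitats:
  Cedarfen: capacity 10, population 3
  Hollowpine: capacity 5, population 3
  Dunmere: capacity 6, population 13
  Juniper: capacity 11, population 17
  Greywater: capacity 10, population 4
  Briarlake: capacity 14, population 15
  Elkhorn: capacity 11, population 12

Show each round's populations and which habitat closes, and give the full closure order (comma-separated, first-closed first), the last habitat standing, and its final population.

Closure order: Dunmere, Juniper, Briarlake, Elkhorn, Hollowpine, Cedarfen
Last habitat: Greywater with 67 animals

Round 1: Briarlake=15 Cedarfen=3 Dunmere=13 Elkhorn=12 Greywater=4 Hollowpine=3 Juniper=17 → close Dunmere (overflow 7)
  13÷6 = 2 each, +1 to first 1
Round 2: Briarlake=18 Cedarfen=5 Elkhorn=14 Greywater=6 Hollowpine=5 Juniper=19 → close Juniper (overflow 8)
  19÷5 = 3 each, +1 to first 4
Round 3: Briarlake=22 Cedarfen=9 Elkhorn=18 Greywater=10 Hollowpine=8 → close Briarlake (overflow 8)
  22÷4 = 5 each, +1 to first 2
Round 4: Cedarfen=15 Elkhorn=24 Greywater=15 Hollowpine=13 → close Elkhorn (overflow 13)
  24÷3 = 8 each, +1 to first 0
Round 5: Cedarfen=23 Greywater=23 Hollowpine=21 → close Hollowpine (overflow 16)
  21÷2 = 10 each, +1 to first 1
Round 6: Cedarfen=34 Greywater=33 → close Cedarfen (overflow 24)
  34÷1 = 34 each, +1 to first 0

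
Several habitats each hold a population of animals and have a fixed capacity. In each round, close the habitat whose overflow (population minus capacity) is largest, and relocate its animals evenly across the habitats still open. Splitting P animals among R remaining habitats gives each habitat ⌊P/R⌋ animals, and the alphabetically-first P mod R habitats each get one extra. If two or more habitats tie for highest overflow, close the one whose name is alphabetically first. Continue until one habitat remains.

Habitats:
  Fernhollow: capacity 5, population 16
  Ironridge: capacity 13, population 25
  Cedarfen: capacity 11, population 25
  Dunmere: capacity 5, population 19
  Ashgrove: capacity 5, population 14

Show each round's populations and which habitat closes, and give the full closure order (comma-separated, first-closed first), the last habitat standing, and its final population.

Round 1: Ashgrove=14 Cedarfen=25 Dunmere=19 Fernhollow=16 Ironridge=25 → close Cedarfen (overflow 14)
  25÷4 = 6 each, +1 to first 1
Round 2: Ashgrove=21 Dunmere=25 Fernhollow=22 Ironridge=31 → close Dunmere (overflow 20)
  25÷3 = 8 each, +1 to first 1
Round 3: Ashgrove=30 Fernhollow=30 Ironridge=39 → close Ironridge (overflow 26)
  39÷2 = 19 each, +1 to first 1
Round 4: Ashgrove=50 Fernhollow=49 → close Ashgrove (overflow 45)
  50÷1 = 50 each, +1 to first 0

Closure order: Cedarfen, Dunmere, Ironridge, Ashgrove
Last habitat: Fernhollow with 99 animals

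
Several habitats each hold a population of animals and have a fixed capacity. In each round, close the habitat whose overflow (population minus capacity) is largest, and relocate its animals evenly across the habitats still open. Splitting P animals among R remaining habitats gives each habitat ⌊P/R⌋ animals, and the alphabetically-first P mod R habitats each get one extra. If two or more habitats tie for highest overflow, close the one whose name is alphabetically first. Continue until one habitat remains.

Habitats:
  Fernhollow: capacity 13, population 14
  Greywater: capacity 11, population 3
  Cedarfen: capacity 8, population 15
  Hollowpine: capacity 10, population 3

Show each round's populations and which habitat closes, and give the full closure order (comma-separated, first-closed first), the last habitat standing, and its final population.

Closure order: Cedarfen, Fernhollow, Greywater
Last habitat: Hollowpine with 35 animals

Round 1: Cedarfen=15 Fernhollow=14 Greywater=3 Hollowpine=3 → close Cedarfen (overflow 7)
  15÷3 = 5 each, +1 to first 0
Round 2: Fernhollow=19 Greywater=8 Hollowpine=8 → close Fernhollow (overflow 6)
  19÷2 = 9 each, +1 to first 1
Round 3: Greywater=18 Hollowpine=17 → close Greywater (overflow 7)
  18÷1 = 18 each, +1 to first 0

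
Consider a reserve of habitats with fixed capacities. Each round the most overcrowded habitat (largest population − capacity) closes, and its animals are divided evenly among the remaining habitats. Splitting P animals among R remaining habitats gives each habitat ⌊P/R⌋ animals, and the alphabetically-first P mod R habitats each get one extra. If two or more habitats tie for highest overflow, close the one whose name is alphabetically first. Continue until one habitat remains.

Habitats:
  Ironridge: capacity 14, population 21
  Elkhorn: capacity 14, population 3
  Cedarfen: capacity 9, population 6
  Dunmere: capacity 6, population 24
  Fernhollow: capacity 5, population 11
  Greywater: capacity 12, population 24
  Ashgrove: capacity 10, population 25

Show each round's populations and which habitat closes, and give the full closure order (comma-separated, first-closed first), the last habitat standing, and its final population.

Round 1: Ashgrove=25 Cedarfen=6 Dunmere=24 Elkhorn=3 Fernhollow=11 Greywater=24 Ironridge=21 → close Dunmere (overflow 18)
  24÷6 = 4 each, +1 to first 0
Round 2: Ashgrove=29 Cedarfen=10 Elkhorn=7 Fernhollow=15 Greywater=28 Ironridge=25 → close Ashgrove (overflow 19)
  29÷5 = 5 each, +1 to first 4
Round 3: Cedarfen=16 Elkhorn=13 Fernhollow=21 Greywater=34 Ironridge=30 → close Greywater (overflow 22)
  34÷4 = 8 each, +1 to first 2
Round 4: Cedarfen=25 Elkhorn=22 Fernhollow=29 Ironridge=38 → close Fernhollow (overflow 24)
  29÷3 = 9 each, +1 to first 2
Round 5: Cedarfen=35 Elkhorn=32 Ironridge=47 → close Ironridge (overflow 33)
  47÷2 = 23 each, +1 to first 1
Round 6: Cedarfen=59 Elkhorn=55 → close Cedarfen (overflow 50)
  59÷1 = 59 each, +1 to first 0

Closure order: Dunmere, Ashgrove, Greywater, Fernhollow, Ironridge, Cedarfen
Last habitat: Elkhorn with 114 animals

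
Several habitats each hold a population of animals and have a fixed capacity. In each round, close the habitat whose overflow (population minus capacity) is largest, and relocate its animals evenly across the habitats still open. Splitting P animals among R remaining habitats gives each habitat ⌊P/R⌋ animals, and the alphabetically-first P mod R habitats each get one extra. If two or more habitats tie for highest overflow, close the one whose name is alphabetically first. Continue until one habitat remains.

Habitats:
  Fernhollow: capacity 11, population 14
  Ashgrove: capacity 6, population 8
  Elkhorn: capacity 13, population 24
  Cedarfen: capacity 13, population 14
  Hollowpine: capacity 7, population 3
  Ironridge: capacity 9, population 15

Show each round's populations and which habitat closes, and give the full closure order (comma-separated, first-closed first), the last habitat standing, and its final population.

Closure order: Elkhorn, Ironridge, Fernhollow, Ashgrove, Cedarfen
Last habitat: Hollowpine with 78 animals

Round 1: Ashgrove=8 Cedarfen=14 Elkhorn=24 Fernhollow=14 Hollowpine=3 Ironridge=15 → close Elkhorn (overflow 11)
  24÷5 = 4 each, +1 to first 4
Round 2: Ashgrove=13 Cedarfen=19 Fernhollow=19 Hollowpine=8 Ironridge=19 → close Ironridge (overflow 10)
  19÷4 = 4 each, +1 to first 3
Round 3: Ashgrove=18 Cedarfen=24 Fernhollow=24 Hollowpine=12 → close Fernhollow (overflow 13)
  24÷3 = 8 each, +1 to first 0
Round 4: Ashgrove=26 Cedarfen=32 Hollowpine=20 → close Ashgrove (overflow 20)
  26÷2 = 13 each, +1 to first 0
Round 5: Cedarfen=45 Hollowpine=33 → close Cedarfen (overflow 32)
  45÷1 = 45 each, +1 to first 0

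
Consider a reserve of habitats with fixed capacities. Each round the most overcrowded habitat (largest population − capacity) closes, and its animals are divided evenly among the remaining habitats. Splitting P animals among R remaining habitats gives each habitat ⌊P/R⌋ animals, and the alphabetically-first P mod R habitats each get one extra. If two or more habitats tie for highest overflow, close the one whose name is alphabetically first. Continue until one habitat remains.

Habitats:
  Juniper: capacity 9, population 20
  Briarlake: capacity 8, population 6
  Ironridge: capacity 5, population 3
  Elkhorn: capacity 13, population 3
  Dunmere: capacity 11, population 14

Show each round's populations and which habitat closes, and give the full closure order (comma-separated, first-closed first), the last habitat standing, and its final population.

Closure order: Juniper, Dunmere, Briarlake, Ironridge
Last habitat: Elkhorn with 46 animals

Round 1: Briarlake=6 Dunmere=14 Elkhorn=3 Ironridge=3 Juniper=20 → close Juniper (overflow 11)
  20÷4 = 5 each, +1 to first 0
Round 2: Briarlake=11 Dunmere=19 Elkhorn=8 Ironridge=8 → close Dunmere (overflow 8)
  19÷3 = 6 each, +1 to first 1
Round 3: Briarlake=18 Elkhorn=14 Ironridge=14 → close Briarlake (overflow 10)
  18÷2 = 9 each, +1 to first 0
Round 4: Elkhorn=23 Ironridge=23 → close Ironridge (overflow 18)
  23÷1 = 23 each, +1 to first 0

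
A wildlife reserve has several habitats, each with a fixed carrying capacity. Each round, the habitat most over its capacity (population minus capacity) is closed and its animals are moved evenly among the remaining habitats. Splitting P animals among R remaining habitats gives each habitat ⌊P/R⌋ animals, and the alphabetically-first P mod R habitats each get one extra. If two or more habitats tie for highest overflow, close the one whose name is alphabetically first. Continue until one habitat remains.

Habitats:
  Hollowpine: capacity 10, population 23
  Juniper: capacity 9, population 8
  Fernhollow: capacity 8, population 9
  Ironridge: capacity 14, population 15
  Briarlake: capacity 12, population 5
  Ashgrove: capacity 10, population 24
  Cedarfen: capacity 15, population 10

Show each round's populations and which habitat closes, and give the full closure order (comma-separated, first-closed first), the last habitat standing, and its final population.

Closure order: Ashgrove, Hollowpine, Fernhollow, Ironridge, Juniper, Cedarfen
Last habitat: Briarlake with 94 animals

Round 1: Ashgrove=24 Briarlake=5 Cedarfen=10 Fernhollow=9 Hollowpine=23 Ironridge=15 Juniper=8 → close Ashgrove (overflow 14)
  24÷6 = 4 each, +1 to first 0
Round 2: Briarlake=9 Cedarfen=14 Fernhollow=13 Hollowpine=27 Ironridge=19 Juniper=12 → close Hollowpine (overflow 17)
  27÷5 = 5 each, +1 to first 2
Round 3: Briarlake=15 Cedarfen=20 Fernhollow=18 Ironridge=24 Juniper=17 → close Fernhollow (overflow 10)
  18÷4 = 4 each, +1 to first 2
Round 4: Briarlake=20 Cedarfen=25 Ironridge=28 Juniper=21 → close Ironridge (overflow 14)
  28÷3 = 9 each, +1 to first 1
Round 5: Briarlake=30 Cedarfen=34 Juniper=30 → close Juniper (overflow 21)
  30÷2 = 15 each, +1 to first 0
Round 6: Briarlake=45 Cedarfen=49 → close Cedarfen (overflow 34)
  49÷1 = 49 each, +1 to first 0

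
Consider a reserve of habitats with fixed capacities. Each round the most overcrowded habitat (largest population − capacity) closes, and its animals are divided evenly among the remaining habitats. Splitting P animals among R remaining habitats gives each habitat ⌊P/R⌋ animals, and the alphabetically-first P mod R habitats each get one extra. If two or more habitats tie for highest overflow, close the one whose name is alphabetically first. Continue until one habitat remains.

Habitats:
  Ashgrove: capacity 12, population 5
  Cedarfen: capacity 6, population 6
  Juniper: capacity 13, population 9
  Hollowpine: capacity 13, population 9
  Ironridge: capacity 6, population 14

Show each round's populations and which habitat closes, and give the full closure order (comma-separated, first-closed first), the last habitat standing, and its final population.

Round 1: Ashgrove=5 Cedarfen=6 Hollowpine=9 Ironridge=14 Juniper=9 → close Ironridge (overflow 8)
  14÷4 = 3 each, +1 to first 2
Round 2: Ashgrove=9 Cedarfen=10 Hollowpine=12 Juniper=12 → close Cedarfen (overflow 4)
  10÷3 = 3 each, +1 to first 1
Round 3: Ashgrove=13 Hollowpine=15 Juniper=15 → close Hollowpine (overflow 2)
  15÷2 = 7 each, +1 to first 1
Round 4: Ashgrove=21 Juniper=22 → close Ashgrove (overflow 9)
  21÷1 = 21 each, +1 to first 0

Closure order: Ironridge, Cedarfen, Hollowpine, Ashgrove
Last habitat: Juniper with 43 animals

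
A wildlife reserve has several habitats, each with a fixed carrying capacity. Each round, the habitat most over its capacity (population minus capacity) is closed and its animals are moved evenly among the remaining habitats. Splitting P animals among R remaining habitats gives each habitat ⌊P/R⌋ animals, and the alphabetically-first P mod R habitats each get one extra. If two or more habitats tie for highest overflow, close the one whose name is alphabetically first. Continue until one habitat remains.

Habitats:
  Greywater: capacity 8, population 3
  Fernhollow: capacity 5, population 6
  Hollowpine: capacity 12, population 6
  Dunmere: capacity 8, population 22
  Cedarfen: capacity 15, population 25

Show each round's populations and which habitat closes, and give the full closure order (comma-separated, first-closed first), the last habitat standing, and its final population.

Round 1: Cedarfen=25 Dunmere=22 Fernhollow=6 Greywater=3 Hollowpine=6 → close Dunmere (overflow 14)
  22÷4 = 5 each, +1 to first 2
Round 2: Cedarfen=31 Fernhollow=12 Greywater=8 Hollowpine=11 → close Cedarfen (overflow 16)
  31÷3 = 10 each, +1 to first 1
Round 3: Fernhollow=23 Greywater=18 Hollowpine=21 → close Fernhollow (overflow 18)
  23÷2 = 11 each, +1 to first 1
Round 4: Greywater=30 Hollowpine=32 → close Greywater (overflow 22)
  30÷1 = 30 each, +1 to first 0

Closure order: Dunmere, Cedarfen, Fernhollow, Greywater
Last habitat: Hollowpine with 62 animals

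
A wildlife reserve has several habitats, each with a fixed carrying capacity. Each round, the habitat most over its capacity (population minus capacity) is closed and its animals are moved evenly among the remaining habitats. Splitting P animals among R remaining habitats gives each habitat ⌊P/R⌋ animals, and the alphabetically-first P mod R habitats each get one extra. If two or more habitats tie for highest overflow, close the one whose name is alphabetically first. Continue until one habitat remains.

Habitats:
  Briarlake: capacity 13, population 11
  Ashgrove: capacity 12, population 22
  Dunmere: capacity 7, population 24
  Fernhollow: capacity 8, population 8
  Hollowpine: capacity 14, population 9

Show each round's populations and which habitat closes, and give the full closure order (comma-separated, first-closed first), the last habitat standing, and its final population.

Round 1: Ashgrove=22 Briarlake=11 Dunmere=24 Fernhollow=8 Hollowpine=9 → close Dunmere (overflow 17)
  24÷4 = 6 each, +1 to first 0
Round 2: Ashgrove=28 Briarlake=17 Fernhollow=14 Hollowpine=15 → close Ashgrove (overflow 16)
  28÷3 = 9 each, +1 to first 1
Round 3: Briarlake=27 Fernhollow=23 Hollowpine=24 → close Fernhollow (overflow 15)
  23÷2 = 11 each, +1 to first 1
Round 4: Briarlake=39 Hollowpine=35 → close Briarlake (overflow 26)
  39÷1 = 39 each, +1 to first 0

Closure order: Dunmere, Ashgrove, Fernhollow, Briarlake
Last habitat: Hollowpine with 74 animals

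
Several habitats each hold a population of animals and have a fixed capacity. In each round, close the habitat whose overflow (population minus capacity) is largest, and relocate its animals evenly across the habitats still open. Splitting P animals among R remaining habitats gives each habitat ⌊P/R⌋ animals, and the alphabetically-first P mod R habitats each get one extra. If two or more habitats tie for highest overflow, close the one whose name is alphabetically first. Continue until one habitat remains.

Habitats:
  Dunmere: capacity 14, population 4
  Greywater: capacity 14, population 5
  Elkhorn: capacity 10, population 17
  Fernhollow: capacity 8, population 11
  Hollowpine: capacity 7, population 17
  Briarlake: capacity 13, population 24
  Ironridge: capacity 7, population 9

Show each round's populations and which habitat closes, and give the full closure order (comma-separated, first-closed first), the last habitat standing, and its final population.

Round 1: Briarlake=24 Dunmere=4 Elkhorn=17 Fernhollow=11 Greywater=5 Hollowpine=17 Ironridge=9 → close Briarlake (overflow 11)
  24÷6 = 4 each, +1 to first 0
Round 2: Dunmere=8 Elkhorn=21 Fernhollow=15 Greywater=9 Hollowpine=21 Ironridge=13 → close Hollowpine (overflow 14)
  21÷5 = 4 each, +1 to first 1
Round 3: Dunmere=13 Elkhorn=25 Fernhollow=19 Greywater=13 Ironridge=17 → close Elkhorn (overflow 15)
  25÷4 = 6 each, +1 to first 1
Round 4: Dunmere=20 Fernhollow=25 Greywater=19 Ironridge=23 → close Fernhollow (overflow 17)
  25÷3 = 8 each, +1 to first 1
Round 5: Dunmere=29 Greywater=27 Ironridge=31 → close Ironridge (overflow 24)
  31÷2 = 15 each, +1 to first 1
Round 6: Dunmere=45 Greywater=42 → close Dunmere (overflow 31)
  45÷1 = 45 each, +1 to first 0

Closure order: Briarlake, Hollowpine, Elkhorn, Fernhollow, Ironridge, Dunmere
Last habitat: Greywater with 87 animals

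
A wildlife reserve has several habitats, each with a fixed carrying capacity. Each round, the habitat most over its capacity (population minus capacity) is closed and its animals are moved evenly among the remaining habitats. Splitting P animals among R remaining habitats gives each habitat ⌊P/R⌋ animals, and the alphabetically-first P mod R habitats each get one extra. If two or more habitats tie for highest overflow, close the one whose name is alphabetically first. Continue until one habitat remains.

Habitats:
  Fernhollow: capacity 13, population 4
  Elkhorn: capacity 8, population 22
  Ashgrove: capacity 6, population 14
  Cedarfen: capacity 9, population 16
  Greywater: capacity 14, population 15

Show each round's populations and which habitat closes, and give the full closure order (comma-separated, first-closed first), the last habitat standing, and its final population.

Round 1: Ashgrove=14 Cedarfen=16 Elkhorn=22 Fernhollow=4 Greywater=15 → close Elkhorn (overflow 14)
  22÷4 = 5 each, +1 to first 2
Round 2: Ashgrove=20 Cedarfen=22 Fernhollow=9 Greywater=20 → close Ashgrove (overflow 14)
  20÷3 = 6 each, +1 to first 2
Round 3: Cedarfen=29 Fernhollow=16 Greywater=26 → close Cedarfen (overflow 20)
  29÷2 = 14 each, +1 to first 1
Round 4: Fernhollow=31 Greywater=40 → close Greywater (overflow 26)
  40÷1 = 40 each, +1 to first 0

Closure order: Elkhorn, Ashgrove, Cedarfen, Greywater
Last habitat: Fernhollow with 71 animals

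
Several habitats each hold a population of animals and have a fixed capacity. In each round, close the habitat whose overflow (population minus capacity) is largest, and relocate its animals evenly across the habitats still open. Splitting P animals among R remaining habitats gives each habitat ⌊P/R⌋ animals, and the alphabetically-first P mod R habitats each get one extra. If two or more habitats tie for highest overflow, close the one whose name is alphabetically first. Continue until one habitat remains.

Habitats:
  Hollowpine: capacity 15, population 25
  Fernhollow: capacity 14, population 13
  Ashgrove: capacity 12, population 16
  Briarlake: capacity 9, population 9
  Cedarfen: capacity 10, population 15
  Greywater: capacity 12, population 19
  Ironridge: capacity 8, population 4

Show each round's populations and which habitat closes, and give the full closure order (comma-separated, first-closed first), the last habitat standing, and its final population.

Closure order: Hollowpine, Greywater, Ashgrove, Cedarfen, Briarlake, Fernhollow
Last habitat: Ironridge with 101 animals

Round 1: Ashgrove=16 Briarlake=9 Cedarfen=15 Fernhollow=13 Greywater=19 Hollowpine=25 Ironridge=4 → close Hollowpine (overflow 10)
  25÷6 = 4 each, +1 to first 1
Round 2: Ashgrove=21 Briarlake=13 Cedarfen=19 Fernhollow=17 Greywater=23 Ironridge=8 → close Greywater (overflow 11)
  23÷5 = 4 each, +1 to first 3
Round 3: Ashgrove=26 Briarlake=18 Cedarfen=24 Fernhollow=21 Ironridge=12 → close Ashgrove (overflow 14)
  26÷4 = 6 each, +1 to first 2
Round 4: Briarlake=25 Cedarfen=31 Fernhollow=27 Ironridge=18 → close Cedarfen (overflow 21)
  31÷3 = 10 each, +1 to first 1
Round 5: Briarlake=36 Fernhollow=37 Ironridge=28 → close Briarlake (overflow 27)
  36÷2 = 18 each, +1 to first 0
Round 6: Fernhollow=55 Ironridge=46 → close Fernhollow (overflow 41)
  55÷1 = 55 each, +1 to first 0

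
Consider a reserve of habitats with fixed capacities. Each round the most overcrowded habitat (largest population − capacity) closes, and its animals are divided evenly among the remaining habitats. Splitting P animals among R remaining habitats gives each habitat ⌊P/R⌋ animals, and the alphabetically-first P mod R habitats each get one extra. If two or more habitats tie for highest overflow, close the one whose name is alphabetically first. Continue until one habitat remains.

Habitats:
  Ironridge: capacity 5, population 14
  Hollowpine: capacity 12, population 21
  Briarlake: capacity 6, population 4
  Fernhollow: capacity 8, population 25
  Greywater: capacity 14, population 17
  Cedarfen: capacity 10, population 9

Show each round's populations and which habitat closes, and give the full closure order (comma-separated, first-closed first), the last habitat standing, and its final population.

Round 1: Briarlake=4 Cedarfen=9 Fernhollow=25 Greywater=17 Hollowpine=21 Ironridge=14 → close Fernhollow (overflow 17)
  25÷5 = 5 each, +1 to first 0
Round 2: Briarlake=9 Cedarfen=14 Greywater=22 Hollowpine=26 Ironridge=19 → close Hollowpine (overflow 14)
  26÷4 = 6 each, +1 to first 2
Round 3: Briarlake=16 Cedarfen=21 Greywater=28 Ironridge=25 → close Ironridge (overflow 20)
  25÷3 = 8 each, +1 to first 1
Round 4: Briarlake=25 Cedarfen=29 Greywater=36 → close Greywater (overflow 22)
  36÷2 = 18 each, +1 to first 0
Round 5: Briarlake=43 Cedarfen=47 → close Briarlake (overflow 37)
  43÷1 = 43 each, +1 to first 0

Closure order: Fernhollow, Hollowpine, Ironridge, Greywater, Briarlake
Last habitat: Cedarfen with 90 animals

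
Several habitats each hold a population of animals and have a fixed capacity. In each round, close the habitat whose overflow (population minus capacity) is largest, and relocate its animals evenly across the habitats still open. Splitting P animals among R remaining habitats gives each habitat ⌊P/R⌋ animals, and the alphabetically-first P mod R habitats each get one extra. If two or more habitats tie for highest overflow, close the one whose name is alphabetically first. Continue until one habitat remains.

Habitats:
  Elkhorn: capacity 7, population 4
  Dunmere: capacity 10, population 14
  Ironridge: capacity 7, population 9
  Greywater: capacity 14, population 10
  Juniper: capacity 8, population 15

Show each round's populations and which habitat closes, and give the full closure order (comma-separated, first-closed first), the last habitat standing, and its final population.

Round 1: Dunmere=14 Elkhorn=4 Greywater=10 Ironridge=9 Juniper=15 → close Juniper (overflow 7)
  15÷4 = 3 each, +1 to first 3
Round 2: Dunmere=18 Elkhorn=8 Greywater=14 Ironridge=12 → close Dunmere (overflow 8)
  18÷3 = 6 each, +1 to first 0
Round 3: Elkhorn=14 Greywater=20 Ironridge=18 → close Ironridge (overflow 11)
  18÷2 = 9 each, +1 to first 0
Round 4: Elkhorn=23 Greywater=29 → close Elkhorn (overflow 16)
  23÷1 = 23 each, +1 to first 0

Closure order: Juniper, Dunmere, Ironridge, Elkhorn
Last habitat: Greywater with 52 animals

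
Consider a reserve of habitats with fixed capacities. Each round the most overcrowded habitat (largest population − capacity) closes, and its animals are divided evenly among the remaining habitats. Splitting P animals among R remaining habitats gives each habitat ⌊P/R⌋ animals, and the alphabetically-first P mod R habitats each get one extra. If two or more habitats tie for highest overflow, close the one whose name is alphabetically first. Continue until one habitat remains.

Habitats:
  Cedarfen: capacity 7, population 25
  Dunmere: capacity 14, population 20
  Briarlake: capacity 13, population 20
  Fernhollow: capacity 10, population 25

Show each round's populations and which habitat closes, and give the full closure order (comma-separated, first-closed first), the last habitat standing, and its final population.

Round 1: Briarlake=20 Cedarfen=25 Dunmere=20 Fernhollow=25 → close Cedarfen (overflow 18)
  25÷3 = 8 each, +1 to first 1
Round 2: Briarlake=29 Dunmere=28 Fernhollow=33 → close Fernhollow (overflow 23)
  33÷2 = 16 each, +1 to first 1
Round 3: Briarlake=46 Dunmere=44 → close Briarlake (overflow 33)
  46÷1 = 46 each, +1 to first 0

Closure order: Cedarfen, Fernhollow, Briarlake
Last habitat: Dunmere with 90 animals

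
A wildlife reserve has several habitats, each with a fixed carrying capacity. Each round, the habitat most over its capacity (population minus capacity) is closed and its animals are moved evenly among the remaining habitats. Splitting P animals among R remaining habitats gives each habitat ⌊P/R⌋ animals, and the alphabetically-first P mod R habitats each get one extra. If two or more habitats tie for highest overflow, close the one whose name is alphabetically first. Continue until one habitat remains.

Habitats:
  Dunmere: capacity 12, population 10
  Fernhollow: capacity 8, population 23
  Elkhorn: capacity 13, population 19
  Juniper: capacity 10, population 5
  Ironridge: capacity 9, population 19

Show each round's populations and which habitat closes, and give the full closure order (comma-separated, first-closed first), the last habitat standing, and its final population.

Round 1: Dunmere=10 Elkhorn=19 Fernhollow=23 Ironridge=19 Juniper=5 → close Fernhollow (overflow 15)
  23÷4 = 5 each, +1 to first 3
Round 2: Dunmere=16 Elkhorn=25 Ironridge=25 Juniper=10 → close Ironridge (overflow 16)
  25÷3 = 8 each, +1 to first 1
Round 3: Dunmere=25 Elkhorn=33 Juniper=18 → close Elkhorn (overflow 20)
  33÷2 = 16 each, +1 to first 1
Round 4: Dunmere=42 Juniper=34 → close Dunmere (overflow 30)
  42÷1 = 42 each, +1 to first 0

Closure order: Fernhollow, Ironridge, Elkhorn, Dunmere
Last habitat: Juniper with 76 animals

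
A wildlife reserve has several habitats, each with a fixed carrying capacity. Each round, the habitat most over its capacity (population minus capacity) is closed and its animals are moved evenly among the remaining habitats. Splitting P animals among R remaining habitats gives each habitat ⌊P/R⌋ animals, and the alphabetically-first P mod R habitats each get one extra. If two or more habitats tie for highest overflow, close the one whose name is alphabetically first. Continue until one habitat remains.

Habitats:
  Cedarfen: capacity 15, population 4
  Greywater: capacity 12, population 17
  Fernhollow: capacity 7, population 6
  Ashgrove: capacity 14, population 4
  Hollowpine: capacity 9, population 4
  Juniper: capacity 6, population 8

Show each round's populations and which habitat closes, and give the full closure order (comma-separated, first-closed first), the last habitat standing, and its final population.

Closure order: Greywater, Juniper, Fernhollow, Hollowpine, Ashgrove
Last habitat: Cedarfen with 43 animals

Round 1: Ashgrove=4 Cedarfen=4 Fernhollow=6 Greywater=17 Hollowpine=4 Juniper=8 → close Greywater (overflow 5)
  17÷5 = 3 each, +1 to first 2
Round 2: Ashgrove=8 Cedarfen=8 Fernhollow=9 Hollowpine=7 Juniper=11 → close Juniper (overflow 5)
  11÷4 = 2 each, +1 to first 3
Round 3: Ashgrove=11 Cedarfen=11 Fernhollow=12 Hollowpine=9 → close Fernhollow (overflow 5)
  12÷3 = 4 each, +1 to first 0
Round 4: Ashgrove=15 Cedarfen=15 Hollowpine=13 → close Hollowpine (overflow 4)
  13÷2 = 6 each, +1 to first 1
Round 5: Ashgrove=22 Cedarfen=21 → close Ashgrove (overflow 8)
  22÷1 = 22 each, +1 to first 0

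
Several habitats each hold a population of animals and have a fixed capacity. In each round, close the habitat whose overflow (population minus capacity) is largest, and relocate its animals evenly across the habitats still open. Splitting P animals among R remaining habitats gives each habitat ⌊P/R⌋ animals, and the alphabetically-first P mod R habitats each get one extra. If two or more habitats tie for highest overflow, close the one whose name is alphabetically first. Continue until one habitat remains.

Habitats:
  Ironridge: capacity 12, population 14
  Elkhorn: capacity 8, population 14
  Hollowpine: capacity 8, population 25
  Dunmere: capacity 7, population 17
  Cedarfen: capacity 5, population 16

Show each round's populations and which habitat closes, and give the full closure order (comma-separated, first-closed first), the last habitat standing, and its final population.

Closure order: Hollowpine, Cedarfen, Dunmere, Elkhorn
Last habitat: Ironridge with 86 animals

Round 1: Cedarfen=16 Dunmere=17 Elkhorn=14 Hollowpine=25 Ironridge=14 → close Hollowpine (overflow 17)
  25÷4 = 6 each, +1 to first 1
Round 2: Cedarfen=23 Dunmere=23 Elkhorn=20 Ironridge=20 → close Cedarfen (overflow 18)
  23÷3 = 7 each, +1 to first 2
Round 3: Dunmere=31 Elkhorn=28 Ironridge=27 → close Dunmere (overflow 24)
  31÷2 = 15 each, +1 to first 1
Round 4: Elkhorn=44 Ironridge=42 → close Elkhorn (overflow 36)
  44÷1 = 44 each, +1 to first 0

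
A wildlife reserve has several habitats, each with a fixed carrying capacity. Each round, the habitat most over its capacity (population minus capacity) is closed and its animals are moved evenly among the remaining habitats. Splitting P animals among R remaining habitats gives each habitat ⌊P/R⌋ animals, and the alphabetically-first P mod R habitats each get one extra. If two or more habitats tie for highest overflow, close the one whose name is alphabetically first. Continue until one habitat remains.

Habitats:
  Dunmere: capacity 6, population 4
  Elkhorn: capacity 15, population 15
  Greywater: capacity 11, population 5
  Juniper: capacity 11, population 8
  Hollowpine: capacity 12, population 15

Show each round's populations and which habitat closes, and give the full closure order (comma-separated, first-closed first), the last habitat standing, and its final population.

Round 1: Dunmere=4 Elkhorn=15 Greywater=5 Hollowpine=15 Juniper=8 → close Hollowpine (overflow 3)
  15÷4 = 3 each, +1 to first 3
Round 2: Dunmere=8 Elkhorn=19 Greywater=9 Juniper=11 → close Elkhorn (overflow 4)
  19÷3 = 6 each, +1 to first 1
Round 3: Dunmere=15 Greywater=15 Juniper=17 → close Dunmere (overflow 9)
  15÷2 = 7 each, +1 to first 1
Round 4: Greywater=23 Juniper=24 → close Juniper (overflow 13)
  24÷1 = 24 each, +1 to first 0

Closure order: Hollowpine, Elkhorn, Dunmere, Juniper
Last habitat: Greywater with 47 animals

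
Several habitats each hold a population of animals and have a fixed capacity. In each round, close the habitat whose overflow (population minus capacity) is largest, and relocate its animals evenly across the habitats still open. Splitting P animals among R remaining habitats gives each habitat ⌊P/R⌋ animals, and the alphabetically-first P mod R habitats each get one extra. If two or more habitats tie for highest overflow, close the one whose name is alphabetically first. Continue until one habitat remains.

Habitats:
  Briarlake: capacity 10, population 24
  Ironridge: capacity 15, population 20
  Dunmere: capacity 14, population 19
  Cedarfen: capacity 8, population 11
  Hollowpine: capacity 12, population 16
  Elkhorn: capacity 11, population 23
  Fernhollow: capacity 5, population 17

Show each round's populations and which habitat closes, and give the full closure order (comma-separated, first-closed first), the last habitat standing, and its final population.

Round 1: Briarlake=24 Cedarfen=11 Dunmere=19 Elkhorn=23 Fernhollow=17 Hollowpine=16 Ironridge=20 → close Briarlake (overflow 14)
  24÷6 = 4 each, +1 to first 0
Round 2: Cedarfen=15 Dunmere=23 Elkhorn=27 Fernhollow=21 Hollowpine=20 Ironridge=24 → close Elkhorn (overflow 16)
  27÷5 = 5 each, +1 to first 2
Round 3: Cedarfen=21 Dunmere=29 Fernhollow=26 Hollowpine=25 Ironridge=29 → close Fernhollow (overflow 21)
  26÷4 = 6 each, +1 to first 2
Round 4: Cedarfen=28 Dunmere=36 Hollowpine=31 Ironridge=35 → close Dunmere (overflow 22)
  36÷3 = 12 each, +1 to first 0
Round 5: Cedarfen=40 Hollowpine=43 Ironridge=47 → close Cedarfen (overflow 32)
  40÷2 = 20 each, +1 to first 0
Round 6: Hollowpine=63 Ironridge=67 → close Ironridge (overflow 52)
  67÷1 = 67 each, +1 to first 0

Closure order: Briarlake, Elkhorn, Fernhollow, Dunmere, Cedarfen, Ironridge
Last habitat: Hollowpine with 130 animals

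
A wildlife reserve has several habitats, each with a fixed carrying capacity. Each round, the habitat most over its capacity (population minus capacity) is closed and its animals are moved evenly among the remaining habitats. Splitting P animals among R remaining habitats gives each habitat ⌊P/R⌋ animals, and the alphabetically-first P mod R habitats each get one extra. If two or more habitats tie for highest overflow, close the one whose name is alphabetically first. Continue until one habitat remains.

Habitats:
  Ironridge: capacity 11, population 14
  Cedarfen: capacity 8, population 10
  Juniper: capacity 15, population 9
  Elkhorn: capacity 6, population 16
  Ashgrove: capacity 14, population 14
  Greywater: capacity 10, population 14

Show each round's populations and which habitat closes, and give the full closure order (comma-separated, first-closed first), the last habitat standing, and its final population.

Closure order: Elkhorn, Greywater, Ironridge, Ashgrove, Cedarfen
Last habitat: Juniper with 77 animals

Round 1: Ashgrove=14 Cedarfen=10 Elkhorn=16 Greywater=14 Ironridge=14 Juniper=9 → close Elkhorn (overflow 10)
  16÷5 = 3 each, +1 to first 1
Round 2: Ashgrove=18 Cedarfen=13 Greywater=17 Ironridge=17 Juniper=12 → close Greywater (overflow 7)
  17÷4 = 4 each, +1 to first 1
Round 3: Ashgrove=23 Cedarfen=17 Ironridge=21 Juniper=16 → close Ironridge (overflow 10)
  21÷3 = 7 each, +1 to first 0
Round 4: Ashgrove=30 Cedarfen=24 Juniper=23 → close Ashgrove (overflow 16)
  30÷2 = 15 each, +1 to first 0
Round 5: Cedarfen=39 Juniper=38 → close Cedarfen (overflow 31)
  39÷1 = 39 each, +1 to first 0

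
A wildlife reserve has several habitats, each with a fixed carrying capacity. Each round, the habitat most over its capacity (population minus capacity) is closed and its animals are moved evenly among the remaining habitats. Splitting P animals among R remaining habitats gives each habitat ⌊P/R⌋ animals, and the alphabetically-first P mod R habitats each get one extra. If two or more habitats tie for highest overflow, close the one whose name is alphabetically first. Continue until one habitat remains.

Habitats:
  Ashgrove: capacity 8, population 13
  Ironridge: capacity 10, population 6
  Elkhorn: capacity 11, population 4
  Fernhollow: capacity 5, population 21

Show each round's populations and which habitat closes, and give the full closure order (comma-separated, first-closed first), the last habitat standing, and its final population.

Round 1: Ashgrove=13 Elkhorn=4 Fernhollow=21 Ironridge=6 → close Fernhollow (overflow 16)
  21÷3 = 7 each, +1 to first 0
Round 2: Ashgrove=20 Elkhorn=11 Ironridge=13 → close Ashgrove (overflow 12)
  20÷2 = 10 each, +1 to first 0
Round 3: Elkhorn=21 Ironridge=23 → close Ironridge (overflow 13)
  23÷1 = 23 each, +1 to first 0

Closure order: Fernhollow, Ashgrove, Ironridge
Last habitat: Elkhorn with 44 animals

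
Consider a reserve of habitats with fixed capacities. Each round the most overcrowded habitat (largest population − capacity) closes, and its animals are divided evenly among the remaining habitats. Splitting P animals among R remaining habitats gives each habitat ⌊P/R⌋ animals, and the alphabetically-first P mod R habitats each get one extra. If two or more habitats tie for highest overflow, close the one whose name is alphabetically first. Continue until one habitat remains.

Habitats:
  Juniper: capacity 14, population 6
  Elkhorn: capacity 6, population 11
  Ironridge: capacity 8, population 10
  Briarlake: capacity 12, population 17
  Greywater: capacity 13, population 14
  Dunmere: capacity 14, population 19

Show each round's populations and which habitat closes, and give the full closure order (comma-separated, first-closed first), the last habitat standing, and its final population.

Round 1: Briarlake=17 Dunmere=19 Elkhorn=11 Greywater=14 Ironridge=10 Juniper=6 → close Briarlake (overflow 5)
  17÷5 = 3 each, +1 to first 2
Round 2: Dunmere=23 Elkhorn=15 Greywater=17 Ironridge=13 Juniper=9 → close Dunmere (overflow 9)
  23÷4 = 5 each, +1 to first 3
Round 3: Elkhorn=21 Greywater=23 Ironridge=19 Juniper=14 → close Elkhorn (overflow 15)
  21÷3 = 7 each, +1 to first 0
Round 4: Greywater=30 Ironridge=26 Juniper=21 → close Ironridge (overflow 18)
  26÷2 = 13 each, +1 to first 0
Round 5: Greywater=43 Juniper=34 → close Greywater (overflow 30)
  43÷1 = 43 each, +1 to first 0

Closure order: Briarlake, Dunmere, Elkhorn, Ironridge, Greywater
Last habitat: Juniper with 77 animals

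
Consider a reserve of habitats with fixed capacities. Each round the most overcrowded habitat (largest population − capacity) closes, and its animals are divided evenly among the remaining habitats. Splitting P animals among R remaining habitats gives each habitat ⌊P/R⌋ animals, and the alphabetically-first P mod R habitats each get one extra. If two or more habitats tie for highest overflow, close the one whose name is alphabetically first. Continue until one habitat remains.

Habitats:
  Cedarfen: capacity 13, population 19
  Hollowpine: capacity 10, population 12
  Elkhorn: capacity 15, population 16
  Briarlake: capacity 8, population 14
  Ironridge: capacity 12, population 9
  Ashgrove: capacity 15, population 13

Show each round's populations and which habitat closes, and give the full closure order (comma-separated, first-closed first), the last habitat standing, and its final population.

Closure order: Briarlake, Cedarfen, Elkhorn, Hollowpine, Ashgrove
Last habitat: Ironridge with 83 animals

Round 1: Ashgrove=13 Briarlake=14 Cedarfen=19 Elkhorn=16 Hollowpine=12 Ironridge=9 → close Briarlake (overflow 6)
  14÷5 = 2 each, +1 to first 4
Round 2: Ashgrove=16 Cedarfen=22 Elkhorn=19 Hollowpine=15 Ironridge=11 → close Cedarfen (overflow 9)
  22÷4 = 5 each, +1 to first 2
Round 3: Ashgrove=22 Elkhorn=25 Hollowpine=20 Ironridge=16 → close Elkhorn (overflow 10)
  25÷3 = 8 each, +1 to first 1
Round 4: Ashgrove=31 Hollowpine=28 Ironridge=24 → close Hollowpine (overflow 18)
  28÷2 = 14 each, +1 to first 0
Round 5: Ashgrove=45 Ironridge=38 → close Ashgrove (overflow 30)
  45÷1 = 45 each, +1 to first 0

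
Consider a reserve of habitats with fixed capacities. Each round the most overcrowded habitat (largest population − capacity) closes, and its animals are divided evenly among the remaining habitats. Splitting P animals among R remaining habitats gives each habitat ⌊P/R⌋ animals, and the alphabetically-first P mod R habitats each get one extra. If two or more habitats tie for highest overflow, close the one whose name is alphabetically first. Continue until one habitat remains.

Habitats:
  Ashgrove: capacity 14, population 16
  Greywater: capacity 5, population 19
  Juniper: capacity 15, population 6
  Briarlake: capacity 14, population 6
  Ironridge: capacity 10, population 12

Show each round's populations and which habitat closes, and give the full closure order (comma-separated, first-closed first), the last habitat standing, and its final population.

Round 1: Ashgrove=16 Briarlake=6 Greywater=19 Ironridge=12 Juniper=6 → close Greywater (overflow 14)
  19÷4 = 4 each, +1 to first 3
Round 2: Ashgrove=21 Briarlake=11 Ironridge=17 Juniper=10 → close Ashgrove (overflow 7)
  21÷3 = 7 each, +1 to first 0
Round 3: Briarlake=18 Ironridge=24 Juniper=17 → close Ironridge (overflow 14)
  24÷2 = 12 each, +1 to first 0
Round 4: Briarlake=30 Juniper=29 → close Briarlake (overflow 16)
  30÷1 = 30 each, +1 to first 0

Closure order: Greywater, Ashgrove, Ironridge, Briarlake
Last habitat: Juniper with 59 animals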